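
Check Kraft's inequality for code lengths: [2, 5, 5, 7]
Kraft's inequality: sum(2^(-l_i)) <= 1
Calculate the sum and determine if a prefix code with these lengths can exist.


Sum = 2^(-2) + 2^(-5) + 2^(-5) + 2^(-7)
    = 0.25 + 0.03125 + 0.03125 + 0.0078125
    = 41/128 = 0.3203125
Since 0.3203125 <= 1, Kraft's inequality IS satisfied.
A prefix code with these lengths CAN exist.

Kraft sum = 0.3203125. Satisfied.


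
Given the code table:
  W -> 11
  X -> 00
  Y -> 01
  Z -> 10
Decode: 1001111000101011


Decoding:
10 -> Z
01 -> Y
11 -> W
10 -> Z
00 -> X
10 -> Z
10 -> Z
11 -> W


Result: ZYWZXZZW


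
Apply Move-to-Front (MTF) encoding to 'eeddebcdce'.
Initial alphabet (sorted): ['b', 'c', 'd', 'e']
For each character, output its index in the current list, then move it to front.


MTF encoding:
'e': index 3 in ['b', 'c', 'd', 'e'] -> ['e', 'b', 'c', 'd']
'e': index 0 in ['e', 'b', 'c', 'd'] -> ['e', 'b', 'c', 'd']
'd': index 3 in ['e', 'b', 'c', 'd'] -> ['d', 'e', 'b', 'c']
'd': index 0 in ['d', 'e', 'b', 'c'] -> ['d', 'e', 'b', 'c']
'e': index 1 in ['d', 'e', 'b', 'c'] -> ['e', 'd', 'b', 'c']
'b': index 2 in ['e', 'd', 'b', 'c'] -> ['b', 'e', 'd', 'c']
'c': index 3 in ['b', 'e', 'd', 'c'] -> ['c', 'b', 'e', 'd']
'd': index 3 in ['c', 'b', 'e', 'd'] -> ['d', 'c', 'b', 'e']
'c': index 1 in ['d', 'c', 'b', 'e'] -> ['c', 'd', 'b', 'e']
'e': index 3 in ['c', 'd', 'b', 'e'] -> ['e', 'c', 'd', 'b']


Output: [3, 0, 3, 0, 1, 2, 3, 3, 1, 3]


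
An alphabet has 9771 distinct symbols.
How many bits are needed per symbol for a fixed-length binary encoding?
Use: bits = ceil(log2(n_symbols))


log2(9771) = 13.2543
Bracket: 2^13 = 8192 < 9771 <= 2^14 = 16384
So ceil(log2(9771)) = 14

bits = ceil(log2(9771)) = ceil(13.2543) = 14 bits


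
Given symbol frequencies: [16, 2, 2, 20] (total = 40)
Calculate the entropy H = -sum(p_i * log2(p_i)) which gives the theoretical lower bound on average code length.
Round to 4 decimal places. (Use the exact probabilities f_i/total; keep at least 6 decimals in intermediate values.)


Per-symbol terms -p_i * log2(p_i) with p_i = f_i/40:
  p = 16/40 = 0.400000: log2(p) = -1.321928, -p*log2(p) = 0.528771
  p = 2/40 = 0.050000: log2(p) = -4.321928, -p*log2(p) = 0.216096
  p = 2/40 = 0.050000: log2(p) = -4.321928, -p*log2(p) = 0.216096
  p = 20/40 = 0.500000: log2(p) = -1.000000, -p*log2(p) = 0.500000
H = 0.528771 + 0.216096 + 0.216096 + 0.500000 = 1.460963

H = 1.461 bits/symbol


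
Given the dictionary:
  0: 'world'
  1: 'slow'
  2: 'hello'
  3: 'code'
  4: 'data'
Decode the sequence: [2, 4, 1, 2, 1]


Look up each index in the dictionary:
  2 -> 'hello'
  4 -> 'data'
  1 -> 'slow'
  2 -> 'hello'
  1 -> 'slow'

Decoded: "hello data slow hello slow"


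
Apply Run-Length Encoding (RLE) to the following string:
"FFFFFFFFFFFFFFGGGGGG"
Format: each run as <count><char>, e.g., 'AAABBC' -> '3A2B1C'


Scanning runs left to right:
  i=0: run of 'F' x 14 -> '14F'
  i=14: run of 'G' x 6 -> '6G'

RLE = 14F6G


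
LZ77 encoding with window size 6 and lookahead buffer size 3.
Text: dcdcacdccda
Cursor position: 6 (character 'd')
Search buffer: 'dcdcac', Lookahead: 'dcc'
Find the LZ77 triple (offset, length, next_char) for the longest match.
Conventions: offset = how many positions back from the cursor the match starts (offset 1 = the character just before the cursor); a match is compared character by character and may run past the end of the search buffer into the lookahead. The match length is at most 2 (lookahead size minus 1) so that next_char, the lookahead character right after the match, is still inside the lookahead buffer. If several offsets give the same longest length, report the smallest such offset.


Try each offset into the search buffer:
  offset=1 (pos 5, char 'c'): match length 0
  offset=2 (pos 4, char 'a'): match length 0
  offset=3 (pos 3, char 'c'): match length 0
  offset=4 (pos 2, char 'd'): match length 2
  offset=5 (pos 1, char 'c'): match length 0
  offset=6 (pos 0, char 'd'): match length 2
Longest match has length 2, found at offsets 4, 6; take the smallest, offset 4.
next_char = character at position 6 + 2 = 8 -> 'c'

Best match: offset=4, length=2 (matching 'dc' starting at position 2)
LZ77 triple: (4, 2, 'c')


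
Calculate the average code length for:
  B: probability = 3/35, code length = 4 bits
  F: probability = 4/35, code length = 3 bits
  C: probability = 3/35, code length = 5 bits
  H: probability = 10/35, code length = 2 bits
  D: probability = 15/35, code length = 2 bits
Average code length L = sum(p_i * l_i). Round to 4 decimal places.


Weighted contributions p_i * l_i:
  B: (3/35) * 4 = 12/35
  F: (4/35) * 3 = 12/35
  C: (3/35) * 5 = 15/35
  H: (10/35) * 2 = 20/35
  D: (15/35) * 2 = 30/35
Sum = (12 + 12 + 15 + 20 + 30)/35 = 89/35

L = 89/35 = 2.5429 bits/symbol


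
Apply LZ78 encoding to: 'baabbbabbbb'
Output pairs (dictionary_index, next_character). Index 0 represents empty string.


LZ78 encoding steps:
Dictionary: {0: ''}
Step 1: w='' (idx 0), next='b' -> output (0, 'b'), add 'b' as idx 1
Step 2: w='' (idx 0), next='a' -> output (0, 'a'), add 'a' as idx 2
Step 3: w='a' (idx 2), next='b' -> output (2, 'b'), add 'ab' as idx 3
Step 4: w='b' (idx 1), next='b' -> output (1, 'b'), add 'bb' as idx 4
Step 5: w='ab' (idx 3), next='b' -> output (3, 'b'), add 'abb' as idx 5
Step 6: w='bb' (idx 4), end of input -> output (4, '')


Encoded: [(0, 'b'), (0, 'a'), (2, 'b'), (1, 'b'), (3, 'b'), (4, '')]


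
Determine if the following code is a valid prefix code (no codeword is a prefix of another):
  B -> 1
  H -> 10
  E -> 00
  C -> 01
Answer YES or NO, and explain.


Checking each pair (does one codeword prefix another?):
  B='1' vs H='10': prefix -- VIOLATION

NO -- this is NOT a valid prefix code. B (1) is a prefix of H (10).


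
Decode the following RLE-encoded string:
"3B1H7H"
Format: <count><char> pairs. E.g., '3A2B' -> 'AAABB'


Expanding each <count><char> pair:
  3B -> 'BBB'
  1H -> 'H'
  7H -> 'HHHHHHH'

Decoded = BBBHHHHHHHH


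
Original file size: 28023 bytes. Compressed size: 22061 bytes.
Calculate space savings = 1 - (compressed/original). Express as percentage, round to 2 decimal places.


ratio = compressed/original = 22061/28023 = 0.787246
savings = 1 - ratio = 1 - 0.787246 = 0.212754
as a percentage: 0.212754 * 100 = 21.28%

Space savings = 1 - 22061/28023 = 21.28%


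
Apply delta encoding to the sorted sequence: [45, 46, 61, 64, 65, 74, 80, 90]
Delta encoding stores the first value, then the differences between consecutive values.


First value: 45
Deltas:
  46 - 45 = 1
  61 - 46 = 15
  64 - 61 = 3
  65 - 64 = 1
  74 - 65 = 9
  80 - 74 = 6
  90 - 80 = 10


Delta encoded: [45, 1, 15, 3, 1, 9, 6, 10]


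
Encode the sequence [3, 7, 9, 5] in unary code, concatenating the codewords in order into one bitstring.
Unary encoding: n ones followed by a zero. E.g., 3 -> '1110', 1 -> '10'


Encode each number as n ones followed by a terminating 0:
  3 -> 1110 (4 bits)
  7 -> 11111110 (8 bits)
  9 -> 1111111110 (10 bits)
  5 -> 111110 (6 bits)
Total length = 4 + 8 + 10 + 6 = 28 bits.

Unary([3, 7, 9, 5]) = 1110111111101111111110111110 (28 bits)


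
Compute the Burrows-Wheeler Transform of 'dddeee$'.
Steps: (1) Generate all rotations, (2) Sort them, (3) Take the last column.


Rotations (sorted):
  0: $dddeee -> last char: e
  1: dddeee$ -> last char: $
  2: ddeee$d -> last char: d
  3: deee$dd -> last char: d
  4: e$dddee -> last char: e
  5: ee$ddde -> last char: e
  6: eee$ddd -> last char: d


BWT = e$ddeed


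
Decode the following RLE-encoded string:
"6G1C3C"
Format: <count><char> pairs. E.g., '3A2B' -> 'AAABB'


Expanding each <count><char> pair:
  6G -> 'GGGGGG'
  1C -> 'C'
  3C -> 'CCC'

Decoded = GGGGGGCCCC


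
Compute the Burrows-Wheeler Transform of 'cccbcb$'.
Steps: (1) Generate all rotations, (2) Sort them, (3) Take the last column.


Rotations (sorted):
  0: $cccbcb -> last char: b
  1: b$cccbc -> last char: c
  2: bcb$ccc -> last char: c
  3: cb$cccb -> last char: b
  4: cbcb$cc -> last char: c
  5: ccbcb$c -> last char: c
  6: cccbcb$ -> last char: $


BWT = bccbcc$


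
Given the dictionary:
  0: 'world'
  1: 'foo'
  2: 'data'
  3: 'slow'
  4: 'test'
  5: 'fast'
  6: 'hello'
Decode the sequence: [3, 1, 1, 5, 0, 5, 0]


Look up each index in the dictionary:
  3 -> 'slow'
  1 -> 'foo'
  1 -> 'foo'
  5 -> 'fast'
  0 -> 'world'
  5 -> 'fast'
  0 -> 'world'

Decoded: "slow foo foo fast world fast world"


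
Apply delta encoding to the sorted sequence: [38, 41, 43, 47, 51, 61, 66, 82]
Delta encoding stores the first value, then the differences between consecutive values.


First value: 38
Deltas:
  41 - 38 = 3
  43 - 41 = 2
  47 - 43 = 4
  51 - 47 = 4
  61 - 51 = 10
  66 - 61 = 5
  82 - 66 = 16


Delta encoded: [38, 3, 2, 4, 4, 10, 5, 16]


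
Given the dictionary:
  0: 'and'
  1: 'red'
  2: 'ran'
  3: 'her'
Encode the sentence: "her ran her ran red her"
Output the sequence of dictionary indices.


Look up each word in the dictionary:
  'her' -> 3
  'ran' -> 2
  'her' -> 3
  'ran' -> 2
  'red' -> 1
  'her' -> 3

Encoded: [3, 2, 3, 2, 1, 3]


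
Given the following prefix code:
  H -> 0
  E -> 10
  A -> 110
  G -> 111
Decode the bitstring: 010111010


Decoding step by step:
Bits 0 -> H
Bits 10 -> E
Bits 111 -> G
Bits 0 -> H
Bits 10 -> E


Decoded message: HEGHE


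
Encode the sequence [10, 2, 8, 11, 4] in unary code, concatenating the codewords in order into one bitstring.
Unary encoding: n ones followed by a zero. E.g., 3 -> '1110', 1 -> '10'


Encode each number as n ones followed by a terminating 0:
  10 -> 11111111110 (11 bits)
  2 -> 110 (3 bits)
  8 -> 111111110 (9 bits)
  11 -> 111111111110 (12 bits)
  4 -> 11110 (5 bits)
Total length = 11 + 3 + 9 + 12 + 5 = 40 bits.

Unary([10, 2, 8, 11, 4]) = 1111111111011011111111011111111111011110 (40 bits)


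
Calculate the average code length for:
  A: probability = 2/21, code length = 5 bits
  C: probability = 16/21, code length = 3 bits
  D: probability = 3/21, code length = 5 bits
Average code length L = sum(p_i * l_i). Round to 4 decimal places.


Weighted contributions p_i * l_i:
  A: (2/21) * 5 = 10/21
  C: (16/21) * 3 = 48/21
  D: (3/21) * 5 = 15/21
Sum = (10 + 48 + 15)/21 = 73/21

L = 73/21 = 3.4762 bits/symbol


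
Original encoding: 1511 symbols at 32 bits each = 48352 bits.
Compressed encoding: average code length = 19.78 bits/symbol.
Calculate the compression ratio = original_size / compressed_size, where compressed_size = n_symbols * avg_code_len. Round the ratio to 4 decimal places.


original_size = n_symbols * orig_bits = 1511 * 32 = 48352 bits
compressed_size = n_symbols * avg_code_len = 1511 * 19.78 = 29887.58 bits
ratio = original_size / compressed_size = 48352 / 29887.58 = 1.6178

Compression ratio = 1.6178


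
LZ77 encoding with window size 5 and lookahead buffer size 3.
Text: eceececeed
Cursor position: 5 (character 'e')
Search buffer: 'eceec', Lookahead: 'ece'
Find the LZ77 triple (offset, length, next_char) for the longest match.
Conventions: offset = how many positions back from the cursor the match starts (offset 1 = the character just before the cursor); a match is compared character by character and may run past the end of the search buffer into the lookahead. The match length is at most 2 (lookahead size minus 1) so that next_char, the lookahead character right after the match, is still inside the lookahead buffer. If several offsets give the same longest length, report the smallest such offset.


Try each offset into the search buffer:
  offset=1 (pos 4, char 'c'): match length 0
  offset=2 (pos 3, char 'e'): match length 2
  offset=3 (pos 2, char 'e'): match length 1
  offset=4 (pos 1, char 'c'): match length 0
  offset=5 (pos 0, char 'e'): match length 2
Longest match has length 2, found at offsets 2, 5; take the smallest, offset 2.
next_char = character at position 5 + 2 = 7 -> 'e'

Best match: offset=2, length=2 (matching 'ec' starting at position 3)
LZ77 triple: (2, 2, 'e')


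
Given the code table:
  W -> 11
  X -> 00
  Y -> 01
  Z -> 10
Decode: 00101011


Decoding:
00 -> X
10 -> Z
10 -> Z
11 -> W


Result: XZZW


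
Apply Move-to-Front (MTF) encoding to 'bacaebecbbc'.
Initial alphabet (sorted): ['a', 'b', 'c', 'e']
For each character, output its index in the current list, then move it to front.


MTF encoding:
'b': index 1 in ['a', 'b', 'c', 'e'] -> ['b', 'a', 'c', 'e']
'a': index 1 in ['b', 'a', 'c', 'e'] -> ['a', 'b', 'c', 'e']
'c': index 2 in ['a', 'b', 'c', 'e'] -> ['c', 'a', 'b', 'e']
'a': index 1 in ['c', 'a', 'b', 'e'] -> ['a', 'c', 'b', 'e']
'e': index 3 in ['a', 'c', 'b', 'e'] -> ['e', 'a', 'c', 'b']
'b': index 3 in ['e', 'a', 'c', 'b'] -> ['b', 'e', 'a', 'c']
'e': index 1 in ['b', 'e', 'a', 'c'] -> ['e', 'b', 'a', 'c']
'c': index 3 in ['e', 'b', 'a', 'c'] -> ['c', 'e', 'b', 'a']
'b': index 2 in ['c', 'e', 'b', 'a'] -> ['b', 'c', 'e', 'a']
'b': index 0 in ['b', 'c', 'e', 'a'] -> ['b', 'c', 'e', 'a']
'c': index 1 in ['b', 'c', 'e', 'a'] -> ['c', 'b', 'e', 'a']


Output: [1, 1, 2, 1, 3, 3, 1, 3, 2, 0, 1]


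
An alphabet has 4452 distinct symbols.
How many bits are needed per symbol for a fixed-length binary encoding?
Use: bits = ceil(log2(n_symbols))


log2(4452) = 12.1202
Bracket: 2^12 = 4096 < 4452 <= 2^13 = 8192
So ceil(log2(4452)) = 13

bits = ceil(log2(4452)) = ceil(12.1202) = 13 bits


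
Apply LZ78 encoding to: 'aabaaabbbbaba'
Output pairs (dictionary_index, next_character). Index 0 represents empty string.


LZ78 encoding steps:
Dictionary: {0: ''}
Step 1: w='' (idx 0), next='a' -> output (0, 'a'), add 'a' as idx 1
Step 2: w='a' (idx 1), next='b' -> output (1, 'b'), add 'ab' as idx 2
Step 3: w='a' (idx 1), next='a' -> output (1, 'a'), add 'aa' as idx 3
Step 4: w='ab' (idx 2), next='b' -> output (2, 'b'), add 'abb' as idx 4
Step 5: w='' (idx 0), next='b' -> output (0, 'b'), add 'b' as idx 5
Step 6: w='b' (idx 5), next='a' -> output (5, 'a'), add 'ba' as idx 6
Step 7: w='ba' (idx 6), end of input -> output (6, '')


Encoded: [(0, 'a'), (1, 'b'), (1, 'a'), (2, 'b'), (0, 'b'), (5, 'a'), (6, '')]


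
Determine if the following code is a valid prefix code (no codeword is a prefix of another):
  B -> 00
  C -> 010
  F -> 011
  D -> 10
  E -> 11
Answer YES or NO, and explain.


Checking each pair (does one codeword prefix another?):
  B='00' vs C='010': no prefix
  B='00' vs F='011': no prefix
  B='00' vs D='10': no prefix
  B='00' vs E='11': no prefix
  C='010' vs B='00': no prefix
  C='010' vs F='011': no prefix
  C='010' vs D='10': no prefix
  C='010' vs E='11': no prefix
  F='011' vs B='00': no prefix
  F='011' vs C='010': no prefix
  F='011' vs D='10': no prefix
  F='011' vs E='11': no prefix
  D='10' vs B='00': no prefix
  D='10' vs C='010': no prefix
  D='10' vs F='011': no prefix
  D='10' vs E='11': no prefix
  E='11' vs B='00': no prefix
  E='11' vs C='010': no prefix
  E='11' vs F='011': no prefix
  E='11' vs D='10': no prefix
No violation found over all pairs.

YES -- this is a valid prefix code. No codeword is a prefix of any other codeword.


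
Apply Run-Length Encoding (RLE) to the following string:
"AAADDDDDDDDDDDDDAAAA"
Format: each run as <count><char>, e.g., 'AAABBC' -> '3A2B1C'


Scanning runs left to right:
  i=0: run of 'A' x 3 -> '3A'
  i=3: run of 'D' x 13 -> '13D'
  i=16: run of 'A' x 4 -> '4A'

RLE = 3A13D4A


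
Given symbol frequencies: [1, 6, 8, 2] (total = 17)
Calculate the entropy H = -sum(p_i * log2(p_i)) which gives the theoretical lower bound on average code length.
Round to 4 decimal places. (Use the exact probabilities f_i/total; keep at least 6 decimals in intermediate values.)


Per-symbol terms -p_i * log2(p_i) with p_i = f_i/17:
  p = 1/17 = 0.058824: log2(p) = -4.087463, -p*log2(p) = 0.240439
  p = 6/17 = 0.352941: log2(p) = -1.502500, -p*log2(p) = 0.530294
  p = 8/17 = 0.470588: log2(p) = -1.087463, -p*log2(p) = 0.511747
  p = 2/17 = 0.117647: log2(p) = -3.087463, -p*log2(p) = 0.363231
H = 0.240439 + 0.530294 + 0.511747 + 0.363231 = 1.645711

H = 1.6457 bits/symbol


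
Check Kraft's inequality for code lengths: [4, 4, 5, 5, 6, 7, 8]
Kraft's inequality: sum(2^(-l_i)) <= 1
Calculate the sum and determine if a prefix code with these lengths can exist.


Sum = 2^(-4) + 2^(-4) + 2^(-5) + 2^(-5) + 2^(-6) + 2^(-7) + 2^(-8)
    = 0.0625 + 0.0625 + 0.03125 + 0.03125 + 0.015625 + 0.0078125 + 0.00390625
    = 55/256 = 0.21484375
Since 0.21484375 <= 1, Kraft's inequality IS satisfied.
A prefix code with these lengths CAN exist.

Kraft sum = 0.21484375. Satisfied.


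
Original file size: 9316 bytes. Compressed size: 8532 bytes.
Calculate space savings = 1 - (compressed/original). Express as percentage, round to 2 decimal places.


ratio = compressed/original = 8532/9316 = 0.915844
savings = 1 - ratio = 1 - 0.915844 = 0.084156
as a percentage: 0.084156 * 100 = 8.42%

Space savings = 1 - 8532/9316 = 8.42%


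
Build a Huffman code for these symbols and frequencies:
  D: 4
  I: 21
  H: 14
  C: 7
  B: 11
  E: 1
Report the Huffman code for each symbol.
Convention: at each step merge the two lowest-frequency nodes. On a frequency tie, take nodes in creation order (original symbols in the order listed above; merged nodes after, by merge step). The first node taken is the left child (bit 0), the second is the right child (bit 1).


Huffman tree construction:
Step 1: Merge E(1) + D(4) = 5
Step 2: Merge (E+D)(5) + C(7) = 12
Step 3: Merge B(11) + ((E+D)+C)(12) = 23
Step 4: Merge H(14) + I(21) = 35
Step 5: Merge (B+((E+D)+C))(23) + (H+I)(35) = 58
Read each symbol's code off the tree from the root (left child = 0, right child = 1).

Codes:
  D: 0101 (length 4)
  I: 11 (length 2)
  H: 10 (length 2)
  C: 011 (length 3)
  B: 00 (length 2)
  E: 0100 (length 4)
Average code length: 133/58 = 2.2931 bits/symbol


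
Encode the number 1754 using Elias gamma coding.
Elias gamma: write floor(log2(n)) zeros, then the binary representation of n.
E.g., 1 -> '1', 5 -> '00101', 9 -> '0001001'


num_bits = floor(log2(1754)) + 1 = 11
leading_zeros = num_bits - 1 = 10
binary(1754) = 11011011010

Elias gamma(1754) = '0000000000' + '11011011010' = 000000000011011011010 (21 bits)


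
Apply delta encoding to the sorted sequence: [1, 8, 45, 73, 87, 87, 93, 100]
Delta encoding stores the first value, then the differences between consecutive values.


First value: 1
Deltas:
  8 - 1 = 7
  45 - 8 = 37
  73 - 45 = 28
  87 - 73 = 14
  87 - 87 = 0
  93 - 87 = 6
  100 - 93 = 7


Delta encoded: [1, 7, 37, 28, 14, 0, 6, 7]


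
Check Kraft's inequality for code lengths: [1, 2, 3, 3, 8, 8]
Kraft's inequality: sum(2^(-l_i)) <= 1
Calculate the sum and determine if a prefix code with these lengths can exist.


Sum = 2^(-1) + 2^(-2) + 2^(-3) + 2^(-3) + 2^(-8) + 2^(-8)
    = 0.5 + 0.25 + 0.125 + 0.125 + 0.00390625 + 0.00390625
    = 258/256 = 1.0078125
Since 1.0078125 > 1, Kraft's inequality is NOT satisfied.
A prefix code with these lengths CANNOT exist.

Kraft sum = 1.0078125. Not satisfied.


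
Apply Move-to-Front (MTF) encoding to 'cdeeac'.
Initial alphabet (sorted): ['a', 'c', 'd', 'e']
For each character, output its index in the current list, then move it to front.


MTF encoding:
'c': index 1 in ['a', 'c', 'd', 'e'] -> ['c', 'a', 'd', 'e']
'd': index 2 in ['c', 'a', 'd', 'e'] -> ['d', 'c', 'a', 'e']
'e': index 3 in ['d', 'c', 'a', 'e'] -> ['e', 'd', 'c', 'a']
'e': index 0 in ['e', 'd', 'c', 'a'] -> ['e', 'd', 'c', 'a']
'a': index 3 in ['e', 'd', 'c', 'a'] -> ['a', 'e', 'd', 'c']
'c': index 3 in ['a', 'e', 'd', 'c'] -> ['c', 'a', 'e', 'd']


Output: [1, 2, 3, 0, 3, 3]


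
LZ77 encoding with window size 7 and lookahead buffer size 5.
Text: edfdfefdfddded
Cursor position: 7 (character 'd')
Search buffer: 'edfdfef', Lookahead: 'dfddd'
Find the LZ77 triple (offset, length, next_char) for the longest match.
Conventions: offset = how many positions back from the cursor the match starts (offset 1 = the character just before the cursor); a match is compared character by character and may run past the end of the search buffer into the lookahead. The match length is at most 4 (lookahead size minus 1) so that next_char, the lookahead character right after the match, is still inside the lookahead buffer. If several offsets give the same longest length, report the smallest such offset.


Try each offset into the search buffer:
  offset=1 (pos 6, char 'f'): match length 0
  offset=2 (pos 5, char 'e'): match length 0
  offset=3 (pos 4, char 'f'): match length 0
  offset=4 (pos 3, char 'd'): match length 2
  offset=5 (pos 2, char 'f'): match length 0
  offset=6 (pos 1, char 'd'): match length 3
  offset=7 (pos 0, char 'e'): match length 0
Longest match has length 3 at offset 6.
next_char = character at position 7 + 3 = 10 -> 'd'

Best match: offset=6, length=3 (matching 'dfd' starting at position 1)
LZ77 triple: (6, 3, 'd')


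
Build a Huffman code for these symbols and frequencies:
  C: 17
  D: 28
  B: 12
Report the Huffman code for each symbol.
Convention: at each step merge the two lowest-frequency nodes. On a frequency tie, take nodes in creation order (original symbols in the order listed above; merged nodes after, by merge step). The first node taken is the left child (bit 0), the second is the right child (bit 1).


Huffman tree construction:
Step 1: Merge B(12) + C(17) = 29
Step 2: Merge D(28) + (B+C)(29) = 57
Read each symbol's code off the tree from the root (left child = 0, right child = 1).

Codes:
  C: 11 (length 2)
  D: 0 (length 1)
  B: 10 (length 2)
Average code length: 86/57 = 1.5088 bits/symbol


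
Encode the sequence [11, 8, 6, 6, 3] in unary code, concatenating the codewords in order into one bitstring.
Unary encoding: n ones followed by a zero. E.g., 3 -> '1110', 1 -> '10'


Encode each number as n ones followed by a terminating 0:
  11 -> 111111111110 (12 bits)
  8 -> 111111110 (9 bits)
  6 -> 1111110 (7 bits)
  6 -> 1111110 (7 bits)
  3 -> 1110 (4 bits)
Total length = 12 + 9 + 7 + 7 + 4 = 39 bits.

Unary([11, 8, 6, 6, 3]) = 111111111110111111110111111011111101110 (39 bits)


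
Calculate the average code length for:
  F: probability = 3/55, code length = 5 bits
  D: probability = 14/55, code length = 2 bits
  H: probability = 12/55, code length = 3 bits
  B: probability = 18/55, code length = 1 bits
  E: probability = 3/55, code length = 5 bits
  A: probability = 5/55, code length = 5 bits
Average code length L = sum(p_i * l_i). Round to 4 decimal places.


Weighted contributions p_i * l_i:
  F: (3/55) * 5 = 15/55
  D: (14/55) * 2 = 28/55
  H: (12/55) * 3 = 36/55
  B: (18/55) * 1 = 18/55
  E: (3/55) * 5 = 15/55
  A: (5/55) * 5 = 25/55
Sum = (15 + 28 + 36 + 18 + 15 + 25)/55 = 137/55

L = 137/55 = 2.4909 bits/symbol


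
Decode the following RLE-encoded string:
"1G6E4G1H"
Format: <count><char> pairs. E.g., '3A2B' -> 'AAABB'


Expanding each <count><char> pair:
  1G -> 'G'
  6E -> 'EEEEEE'
  4G -> 'GGGG'
  1H -> 'H'

Decoded = GEEEEEEGGGGH


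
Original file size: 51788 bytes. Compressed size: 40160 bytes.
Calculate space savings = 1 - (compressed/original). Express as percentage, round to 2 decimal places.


ratio = compressed/original = 40160/51788 = 0.775469
savings = 1 - ratio = 1 - 0.775469 = 0.224531
as a percentage: 0.224531 * 100 = 22.45%

Space savings = 1 - 40160/51788 = 22.45%


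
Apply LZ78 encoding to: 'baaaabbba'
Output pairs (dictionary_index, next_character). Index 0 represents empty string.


LZ78 encoding steps:
Dictionary: {0: ''}
Step 1: w='' (idx 0), next='b' -> output (0, 'b'), add 'b' as idx 1
Step 2: w='' (idx 0), next='a' -> output (0, 'a'), add 'a' as idx 2
Step 3: w='a' (idx 2), next='a' -> output (2, 'a'), add 'aa' as idx 3
Step 4: w='a' (idx 2), next='b' -> output (2, 'b'), add 'ab' as idx 4
Step 5: w='b' (idx 1), next='b' -> output (1, 'b'), add 'bb' as idx 5
Step 6: w='a' (idx 2), end of input -> output (2, '')


Encoded: [(0, 'b'), (0, 'a'), (2, 'a'), (2, 'b'), (1, 'b'), (2, '')]


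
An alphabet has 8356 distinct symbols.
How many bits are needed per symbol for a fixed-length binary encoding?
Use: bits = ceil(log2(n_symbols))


log2(8356) = 13.0286
Bracket: 2^13 = 8192 < 8356 <= 2^14 = 16384
So ceil(log2(8356)) = 14

bits = ceil(log2(8356)) = ceil(13.0286) = 14 bits


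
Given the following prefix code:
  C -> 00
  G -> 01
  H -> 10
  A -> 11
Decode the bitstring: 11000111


Decoding step by step:
Bits 11 -> A
Bits 00 -> C
Bits 01 -> G
Bits 11 -> A


Decoded message: ACGA


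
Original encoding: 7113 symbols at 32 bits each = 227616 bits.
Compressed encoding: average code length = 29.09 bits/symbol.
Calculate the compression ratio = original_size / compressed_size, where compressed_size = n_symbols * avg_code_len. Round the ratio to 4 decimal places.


original_size = n_symbols * orig_bits = 7113 * 32 = 227616 bits
compressed_size = n_symbols * avg_code_len = 7113 * 29.09 = 206917.17 bits
ratio = original_size / compressed_size = 227616 / 206917.17 = 1.1

Compression ratio = 1.1


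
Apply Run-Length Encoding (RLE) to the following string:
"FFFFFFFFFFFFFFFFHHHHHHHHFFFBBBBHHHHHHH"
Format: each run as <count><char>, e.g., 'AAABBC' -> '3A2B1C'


Scanning runs left to right:
  i=0: run of 'F' x 16 -> '16F'
  i=16: run of 'H' x 8 -> '8H'
  i=24: run of 'F' x 3 -> '3F'
  i=27: run of 'B' x 4 -> '4B'
  i=31: run of 'H' x 7 -> '7H'

RLE = 16F8H3F4B7H


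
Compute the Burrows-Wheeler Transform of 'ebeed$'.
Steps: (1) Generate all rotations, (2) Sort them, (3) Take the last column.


Rotations (sorted):
  0: $ebeed -> last char: d
  1: beed$e -> last char: e
  2: d$ebee -> last char: e
  3: ebeed$ -> last char: $
  4: ed$ebe -> last char: e
  5: eed$eb -> last char: b


BWT = dee$eb


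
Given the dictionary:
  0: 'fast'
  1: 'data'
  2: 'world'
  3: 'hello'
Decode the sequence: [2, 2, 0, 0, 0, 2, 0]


Look up each index in the dictionary:
  2 -> 'world'
  2 -> 'world'
  0 -> 'fast'
  0 -> 'fast'
  0 -> 'fast'
  2 -> 'world'
  0 -> 'fast'

Decoded: "world world fast fast fast world fast"


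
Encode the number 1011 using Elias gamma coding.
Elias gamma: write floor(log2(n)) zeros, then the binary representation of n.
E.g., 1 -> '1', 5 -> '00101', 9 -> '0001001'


num_bits = floor(log2(1011)) + 1 = 10
leading_zeros = num_bits - 1 = 9
binary(1011) = 1111110011

Elias gamma(1011) = '000000000' + '1111110011' = 0000000001111110011 (19 bits)


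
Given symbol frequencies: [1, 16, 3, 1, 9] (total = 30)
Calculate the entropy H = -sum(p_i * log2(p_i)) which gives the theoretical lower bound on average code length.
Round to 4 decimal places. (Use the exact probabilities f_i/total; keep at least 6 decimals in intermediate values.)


Per-symbol terms -p_i * log2(p_i) with p_i = f_i/30:
  p = 1/30 = 0.033333: log2(p) = -4.906891, -p*log2(p) = 0.163563
  p = 16/30 = 0.533333: log2(p) = -0.906891, -p*log2(p) = 0.483675
  p = 3/30 = 0.100000: log2(p) = -3.321928, -p*log2(p) = 0.332193
  p = 1/30 = 0.033333: log2(p) = -4.906891, -p*log2(p) = 0.163563
  p = 9/30 = 0.300000: log2(p) = -1.736966, -p*log2(p) = 0.521090
H = 0.163563 + 0.483675 + 0.332193 + 0.163563 + 0.521090 = 1.664084

H = 1.6641 bits/symbol


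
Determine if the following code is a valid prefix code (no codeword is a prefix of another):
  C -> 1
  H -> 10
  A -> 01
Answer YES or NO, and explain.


Checking each pair (does one codeword prefix another?):
  C='1' vs H='10': prefix -- VIOLATION

NO -- this is NOT a valid prefix code. C (1) is a prefix of H (10).


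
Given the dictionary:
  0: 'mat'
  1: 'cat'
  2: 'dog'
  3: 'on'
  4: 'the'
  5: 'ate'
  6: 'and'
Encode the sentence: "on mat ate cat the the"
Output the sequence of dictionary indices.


Look up each word in the dictionary:
  'on' -> 3
  'mat' -> 0
  'ate' -> 5
  'cat' -> 1
  'the' -> 4
  'the' -> 4

Encoded: [3, 0, 5, 1, 4, 4]


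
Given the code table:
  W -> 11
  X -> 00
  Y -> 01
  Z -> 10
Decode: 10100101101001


Decoding:
10 -> Z
10 -> Z
01 -> Y
01 -> Y
10 -> Z
10 -> Z
01 -> Y


Result: ZZYYZZY


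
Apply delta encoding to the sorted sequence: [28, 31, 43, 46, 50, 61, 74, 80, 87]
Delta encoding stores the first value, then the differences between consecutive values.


First value: 28
Deltas:
  31 - 28 = 3
  43 - 31 = 12
  46 - 43 = 3
  50 - 46 = 4
  61 - 50 = 11
  74 - 61 = 13
  80 - 74 = 6
  87 - 80 = 7


Delta encoded: [28, 3, 12, 3, 4, 11, 13, 6, 7]


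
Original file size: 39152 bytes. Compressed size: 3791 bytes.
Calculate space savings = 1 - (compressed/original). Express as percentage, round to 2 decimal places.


ratio = compressed/original = 3791/39152 = 0.096828
savings = 1 - ratio = 1 - 0.096828 = 0.903172
as a percentage: 0.903172 * 100 = 90.32%

Space savings = 1 - 3791/39152 = 90.32%


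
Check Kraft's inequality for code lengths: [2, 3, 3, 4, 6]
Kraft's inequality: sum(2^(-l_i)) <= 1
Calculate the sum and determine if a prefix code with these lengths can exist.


Sum = 2^(-2) + 2^(-3) + 2^(-3) + 2^(-4) + 2^(-6)
    = 0.25 + 0.125 + 0.125 + 0.0625 + 0.015625
    = 37/64 = 0.578125
Since 0.578125 <= 1, Kraft's inequality IS satisfied.
A prefix code with these lengths CAN exist.

Kraft sum = 0.578125. Satisfied.


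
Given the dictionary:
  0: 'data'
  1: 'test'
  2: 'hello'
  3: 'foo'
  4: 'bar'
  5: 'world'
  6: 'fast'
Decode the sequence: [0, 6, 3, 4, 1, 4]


Look up each index in the dictionary:
  0 -> 'data'
  6 -> 'fast'
  3 -> 'foo'
  4 -> 'bar'
  1 -> 'test'
  4 -> 'bar'

Decoded: "data fast foo bar test bar"


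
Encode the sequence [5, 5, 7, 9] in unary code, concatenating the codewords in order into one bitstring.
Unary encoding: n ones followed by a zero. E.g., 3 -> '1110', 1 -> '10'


Encode each number as n ones followed by a terminating 0:
  5 -> 111110 (6 bits)
  5 -> 111110 (6 bits)
  7 -> 11111110 (8 bits)
  9 -> 1111111110 (10 bits)
Total length = 6 + 6 + 8 + 10 = 30 bits.

Unary([5, 5, 7, 9]) = 111110111110111111101111111110 (30 bits)


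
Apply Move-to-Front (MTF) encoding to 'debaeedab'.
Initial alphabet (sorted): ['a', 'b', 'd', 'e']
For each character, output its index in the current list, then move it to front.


MTF encoding:
'd': index 2 in ['a', 'b', 'd', 'e'] -> ['d', 'a', 'b', 'e']
'e': index 3 in ['d', 'a', 'b', 'e'] -> ['e', 'd', 'a', 'b']
'b': index 3 in ['e', 'd', 'a', 'b'] -> ['b', 'e', 'd', 'a']
'a': index 3 in ['b', 'e', 'd', 'a'] -> ['a', 'b', 'e', 'd']
'e': index 2 in ['a', 'b', 'e', 'd'] -> ['e', 'a', 'b', 'd']
'e': index 0 in ['e', 'a', 'b', 'd'] -> ['e', 'a', 'b', 'd']
'd': index 3 in ['e', 'a', 'b', 'd'] -> ['d', 'e', 'a', 'b']
'a': index 2 in ['d', 'e', 'a', 'b'] -> ['a', 'd', 'e', 'b']
'b': index 3 in ['a', 'd', 'e', 'b'] -> ['b', 'a', 'd', 'e']


Output: [2, 3, 3, 3, 2, 0, 3, 2, 3]


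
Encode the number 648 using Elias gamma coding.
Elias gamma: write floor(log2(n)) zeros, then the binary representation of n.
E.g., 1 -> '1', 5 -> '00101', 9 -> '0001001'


num_bits = floor(log2(648)) + 1 = 10
leading_zeros = num_bits - 1 = 9
binary(648) = 1010001000

Elias gamma(648) = '000000000' + '1010001000' = 0000000001010001000 (19 bits)


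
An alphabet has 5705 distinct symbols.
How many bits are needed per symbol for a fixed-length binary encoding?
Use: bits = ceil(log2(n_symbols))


log2(5705) = 12.478
Bracket: 2^12 = 4096 < 5705 <= 2^13 = 8192
So ceil(log2(5705)) = 13

bits = ceil(log2(5705)) = ceil(12.478) = 13 bits


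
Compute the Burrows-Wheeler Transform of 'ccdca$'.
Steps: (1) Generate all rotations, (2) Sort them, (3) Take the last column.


Rotations (sorted):
  0: $ccdca -> last char: a
  1: a$ccdc -> last char: c
  2: ca$ccd -> last char: d
  3: ccdca$ -> last char: $
  4: cdca$c -> last char: c
  5: dca$cc -> last char: c


BWT = acd$cc


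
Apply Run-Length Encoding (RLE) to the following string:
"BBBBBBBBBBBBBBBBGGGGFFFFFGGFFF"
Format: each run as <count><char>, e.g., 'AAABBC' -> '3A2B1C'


Scanning runs left to right:
  i=0: run of 'B' x 16 -> '16B'
  i=16: run of 'G' x 4 -> '4G'
  i=20: run of 'F' x 5 -> '5F'
  i=25: run of 'G' x 2 -> '2G'
  i=27: run of 'F' x 3 -> '3F'

RLE = 16B4G5F2G3F


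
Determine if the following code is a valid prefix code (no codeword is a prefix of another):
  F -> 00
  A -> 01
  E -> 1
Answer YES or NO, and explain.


Checking each pair (does one codeword prefix another?):
  F='00' vs A='01': no prefix
  F='00' vs E='1': no prefix
  A='01' vs F='00': no prefix
  A='01' vs E='1': no prefix
  E='1' vs F='00': no prefix
  E='1' vs A='01': no prefix
No violation found over all pairs.

YES -- this is a valid prefix code. No codeword is a prefix of any other codeword.


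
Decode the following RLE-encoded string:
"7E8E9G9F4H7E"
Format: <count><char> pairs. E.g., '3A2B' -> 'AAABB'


Expanding each <count><char> pair:
  7E -> 'EEEEEEE'
  8E -> 'EEEEEEEE'
  9G -> 'GGGGGGGGG'
  9F -> 'FFFFFFFFF'
  4H -> 'HHHH'
  7E -> 'EEEEEEE'

Decoded = EEEEEEEEEEEEEEEGGGGGGGGGFFFFFFFFFHHHHEEEEEEE


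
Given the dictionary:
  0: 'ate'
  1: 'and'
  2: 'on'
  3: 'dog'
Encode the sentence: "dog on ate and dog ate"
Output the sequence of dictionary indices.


Look up each word in the dictionary:
  'dog' -> 3
  'on' -> 2
  'ate' -> 0
  'and' -> 1
  'dog' -> 3
  'ate' -> 0

Encoded: [3, 2, 0, 1, 3, 0]


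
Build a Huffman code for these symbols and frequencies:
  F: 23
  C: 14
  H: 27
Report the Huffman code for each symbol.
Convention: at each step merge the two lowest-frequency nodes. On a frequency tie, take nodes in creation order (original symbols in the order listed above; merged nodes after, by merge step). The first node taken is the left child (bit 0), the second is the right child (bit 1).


Huffman tree construction:
Step 1: Merge C(14) + F(23) = 37
Step 2: Merge H(27) + (C+F)(37) = 64
Read each symbol's code off the tree from the root (left child = 0, right child = 1).

Codes:
  F: 11 (length 2)
  C: 10 (length 2)
  H: 0 (length 1)
Average code length: 101/64 = 1.5781 bits/symbol


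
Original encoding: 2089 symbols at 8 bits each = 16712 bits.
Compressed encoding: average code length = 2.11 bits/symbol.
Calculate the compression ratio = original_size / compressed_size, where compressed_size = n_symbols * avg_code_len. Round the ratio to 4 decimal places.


original_size = n_symbols * orig_bits = 2089 * 8 = 16712 bits
compressed_size = n_symbols * avg_code_len = 2089 * 2.11 = 4407.79 bits
ratio = original_size / compressed_size = 16712 / 4407.79 = 3.7915

Compression ratio = 3.7915


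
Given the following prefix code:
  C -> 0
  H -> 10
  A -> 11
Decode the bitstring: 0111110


Decoding step by step:
Bits 0 -> C
Bits 11 -> A
Bits 11 -> A
Bits 10 -> H


Decoded message: CAAH


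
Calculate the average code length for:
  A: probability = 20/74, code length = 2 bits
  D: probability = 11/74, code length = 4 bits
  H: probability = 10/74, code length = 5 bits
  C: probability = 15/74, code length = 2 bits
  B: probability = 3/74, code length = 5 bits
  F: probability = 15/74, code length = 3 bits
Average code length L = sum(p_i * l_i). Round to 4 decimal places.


Weighted contributions p_i * l_i:
  A: (20/74) * 2 = 40/74
  D: (11/74) * 4 = 44/74
  H: (10/74) * 5 = 50/74
  C: (15/74) * 2 = 30/74
  B: (3/74) * 5 = 15/74
  F: (15/74) * 3 = 45/74
Sum = (40 + 44 + 50 + 30 + 15 + 45)/74 = 224/74

L = 224/74 = 3.0270 bits/symbol


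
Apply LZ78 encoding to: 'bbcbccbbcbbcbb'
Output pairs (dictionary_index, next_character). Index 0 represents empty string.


LZ78 encoding steps:
Dictionary: {0: ''}
Step 1: w='' (idx 0), next='b' -> output (0, 'b'), add 'b' as idx 1
Step 2: w='b' (idx 1), next='c' -> output (1, 'c'), add 'bc' as idx 2
Step 3: w='bc' (idx 2), next='c' -> output (2, 'c'), add 'bcc' as idx 3
Step 4: w='b' (idx 1), next='b' -> output (1, 'b'), add 'bb' as idx 4
Step 5: w='' (idx 0), next='c' -> output (0, 'c'), add 'c' as idx 5
Step 6: w='bb' (idx 4), next='c' -> output (4, 'c'), add 'bbc' as idx 6
Step 7: w='bb' (idx 4), end of input -> output (4, '')


Encoded: [(0, 'b'), (1, 'c'), (2, 'c'), (1, 'b'), (0, 'c'), (4, 'c'), (4, '')]


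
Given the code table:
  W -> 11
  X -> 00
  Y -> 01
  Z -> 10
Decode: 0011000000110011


Decoding:
00 -> X
11 -> W
00 -> X
00 -> X
00 -> X
11 -> W
00 -> X
11 -> W


Result: XWXXXWXW


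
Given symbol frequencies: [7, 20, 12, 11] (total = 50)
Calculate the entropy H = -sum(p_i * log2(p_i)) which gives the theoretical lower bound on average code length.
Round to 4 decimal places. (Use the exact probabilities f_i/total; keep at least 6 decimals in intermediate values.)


Per-symbol terms -p_i * log2(p_i) with p_i = f_i/50:
  p = 7/50 = 0.140000: log2(p) = -2.836501, -p*log2(p) = 0.397110
  p = 20/50 = 0.400000: log2(p) = -1.321928, -p*log2(p) = 0.528771
  p = 12/50 = 0.240000: log2(p) = -2.058894, -p*log2(p) = 0.494134
  p = 11/50 = 0.220000: log2(p) = -2.184425, -p*log2(p) = 0.480573
H = 0.397110 + 0.528771 + 0.494134 + 0.480573 = 1.900588

H = 1.9006 bits/symbol


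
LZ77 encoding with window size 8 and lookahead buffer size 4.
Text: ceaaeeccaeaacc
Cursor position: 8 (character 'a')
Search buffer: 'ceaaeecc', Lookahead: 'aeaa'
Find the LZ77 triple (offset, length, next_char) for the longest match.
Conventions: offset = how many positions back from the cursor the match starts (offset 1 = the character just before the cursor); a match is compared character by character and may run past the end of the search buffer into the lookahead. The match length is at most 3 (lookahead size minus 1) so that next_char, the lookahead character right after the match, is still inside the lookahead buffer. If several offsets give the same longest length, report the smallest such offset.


Try each offset into the search buffer:
  offset=1 (pos 7, char 'c'): match length 0
  offset=2 (pos 6, char 'c'): match length 0
  offset=3 (pos 5, char 'e'): match length 0
  offset=4 (pos 4, char 'e'): match length 0
  offset=5 (pos 3, char 'a'): match length 2
  offset=6 (pos 2, char 'a'): match length 1
  offset=7 (pos 1, char 'e'): match length 0
  offset=8 (pos 0, char 'c'): match length 0
Longest match has length 2 at offset 5.
next_char = character at position 8 + 2 = 10 -> 'a'

Best match: offset=5, length=2 (matching 'ae' starting at position 3)
LZ77 triple: (5, 2, 'a')


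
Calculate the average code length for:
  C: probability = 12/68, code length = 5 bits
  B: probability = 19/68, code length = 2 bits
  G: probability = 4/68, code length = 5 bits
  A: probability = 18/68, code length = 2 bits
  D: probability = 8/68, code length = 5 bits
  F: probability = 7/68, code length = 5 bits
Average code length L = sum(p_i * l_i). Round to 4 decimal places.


Weighted contributions p_i * l_i:
  C: (12/68) * 5 = 60/68
  B: (19/68) * 2 = 38/68
  G: (4/68) * 5 = 20/68
  A: (18/68) * 2 = 36/68
  D: (8/68) * 5 = 40/68
  F: (7/68) * 5 = 35/68
Sum = (60 + 38 + 20 + 36 + 40 + 35)/68 = 229/68

L = 229/68 = 3.3676 bits/symbol


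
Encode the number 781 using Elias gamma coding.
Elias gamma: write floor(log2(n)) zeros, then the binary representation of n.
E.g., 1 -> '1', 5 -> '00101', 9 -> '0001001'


num_bits = floor(log2(781)) + 1 = 10
leading_zeros = num_bits - 1 = 9
binary(781) = 1100001101

Elias gamma(781) = '000000000' + '1100001101' = 0000000001100001101 (19 bits)


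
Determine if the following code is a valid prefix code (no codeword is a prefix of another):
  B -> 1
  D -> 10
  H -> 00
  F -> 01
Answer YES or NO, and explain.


Checking each pair (does one codeword prefix another?):
  B='1' vs D='10': prefix -- VIOLATION

NO -- this is NOT a valid prefix code. B (1) is a prefix of D (10).


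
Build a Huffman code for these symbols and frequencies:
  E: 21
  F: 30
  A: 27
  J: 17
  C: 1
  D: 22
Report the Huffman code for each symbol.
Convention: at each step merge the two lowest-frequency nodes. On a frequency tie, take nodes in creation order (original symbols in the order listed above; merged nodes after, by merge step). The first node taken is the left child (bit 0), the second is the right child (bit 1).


Huffman tree construction:
Step 1: Merge C(1) + J(17) = 18
Step 2: Merge (C+J)(18) + E(21) = 39
Step 3: Merge D(22) + A(27) = 49
Step 4: Merge F(30) + ((C+J)+E)(39) = 69
Step 5: Merge (D+A)(49) + (F+((C+J)+E))(69) = 118
Read each symbol's code off the tree from the root (left child = 0, right child = 1).

Codes:
  E: 111 (length 3)
  F: 10 (length 2)
  A: 01 (length 2)
  J: 1101 (length 4)
  C: 1100 (length 4)
  D: 00 (length 2)
Average code length: 293/118 = 2.4831 bits/symbol
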